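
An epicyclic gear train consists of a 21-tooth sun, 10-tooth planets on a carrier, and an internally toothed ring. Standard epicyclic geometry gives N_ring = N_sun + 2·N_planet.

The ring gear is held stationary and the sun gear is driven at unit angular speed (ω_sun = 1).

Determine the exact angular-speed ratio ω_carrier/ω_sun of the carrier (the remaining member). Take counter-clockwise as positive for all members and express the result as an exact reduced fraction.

21/62

N_ring = 21 + 2·10 = 41
21(ω_s−ω_c) = −41(ω_r−ω_c),  ω_r=0, ω_s=1
21(1−ω_c) = −41(0−ω_c)  ⇒  62ω_c = 21  ⇒  ω_c = 21/62
ω_c/ω_s = 21/62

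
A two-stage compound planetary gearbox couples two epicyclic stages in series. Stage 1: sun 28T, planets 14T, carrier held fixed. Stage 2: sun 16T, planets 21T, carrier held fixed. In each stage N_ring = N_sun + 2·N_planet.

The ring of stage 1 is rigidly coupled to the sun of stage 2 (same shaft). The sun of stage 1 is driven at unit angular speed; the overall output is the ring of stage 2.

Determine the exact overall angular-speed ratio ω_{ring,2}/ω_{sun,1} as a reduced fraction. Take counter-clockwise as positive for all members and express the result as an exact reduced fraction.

4/29

Stage 1: N_ring = 28 + 2·14 = 56
Stage 1: 28(ω_s−ω_c) = −56(ω_r−ω_c),  ω_c=0, ω_s=1
Stage 1: ω_r = 0 − (28/56)(1−0) = -1/2
  ⇒ ω_r¹/ω_s¹ = -1/2
Stage 2: N_ring = 16 + 2·21 = 58
Stage 2: 16(ω_s−ω_c) = −58(ω_r−ω_c),  ω_c=0, ω_s=1
Stage 2: ω_r = 0 − (16/58)(1−0) = -8/29
  ⇒ ω_r²/ω_s² = -8/29
Coupling ω_s² = ω_r¹ ⇒ overall = -1/2 × -8/29 = 4/29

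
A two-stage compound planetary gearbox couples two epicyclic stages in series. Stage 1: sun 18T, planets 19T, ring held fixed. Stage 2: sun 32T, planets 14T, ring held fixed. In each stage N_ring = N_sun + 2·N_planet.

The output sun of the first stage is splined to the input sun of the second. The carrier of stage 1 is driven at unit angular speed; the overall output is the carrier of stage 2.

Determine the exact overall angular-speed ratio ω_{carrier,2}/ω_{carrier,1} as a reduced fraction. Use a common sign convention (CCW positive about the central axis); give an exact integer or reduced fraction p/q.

Stage 1: N_ring = 18 + 2·19 = 56
Stage 1: 18(ω_s−ω_c) = −56(ω_r−ω_c),  ω_r=0, ω_c=1
Stage 1: ω_s = 1 − (56/18)(0−1) = 37/9
  ⇒ ω_s¹/ω_c¹ = 37/9
Stage 2: N_ring = 32 + 2·14 = 60
Stage 2: 32(ω_s−ω_c) = −60(ω_r−ω_c),  ω_r=0, ω_s=1
Stage 2: 32(1−ω_c) = −60(0−ω_c)  ⇒  92ω_c = 32  ⇒  ω_c = 8/23
  ⇒ ω_c²/ω_s² = 8/23
Coupling ω_s² = ω_s¹ ⇒ overall = 37/9 × 8/23 = 296/207

296/207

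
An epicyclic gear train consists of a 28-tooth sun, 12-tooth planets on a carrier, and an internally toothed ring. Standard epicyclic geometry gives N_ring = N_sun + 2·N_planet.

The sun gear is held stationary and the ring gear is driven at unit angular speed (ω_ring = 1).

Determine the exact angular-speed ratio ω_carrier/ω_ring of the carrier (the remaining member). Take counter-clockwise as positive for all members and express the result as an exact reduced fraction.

13/20

N_ring = 28 + 2·12 = 52
28(ω_s−ω_c) = −52(ω_r−ω_c),  ω_s=0, ω_r=1
28(0−ω_c) = −52(1−ω_c)  ⇒  80ω_c = 52  ⇒  ω_c = 13/20
ω_c/ω_r = 13/20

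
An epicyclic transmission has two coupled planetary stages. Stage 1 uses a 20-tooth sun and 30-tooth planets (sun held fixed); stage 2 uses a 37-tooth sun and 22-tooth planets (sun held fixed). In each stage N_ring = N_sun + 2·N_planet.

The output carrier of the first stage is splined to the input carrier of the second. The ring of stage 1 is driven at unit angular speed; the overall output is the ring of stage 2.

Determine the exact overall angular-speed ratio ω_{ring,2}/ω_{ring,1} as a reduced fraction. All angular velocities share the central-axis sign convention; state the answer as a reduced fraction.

472/405

Stage 1: N_ring = 20 + 2·30 = 80
Stage 1: 20(ω_s−ω_c) = −80(ω_r−ω_c),  ω_s=0, ω_r=1
Stage 1: 20(0−ω_c) = −80(1−ω_c)  ⇒  100ω_c = 80  ⇒  ω_c = 4/5
  ⇒ ω_c¹/ω_r¹ = 4/5
Stage 2: N_ring = 37 + 2·22 = 81
Stage 2: 37(ω_s−ω_c) = −81(ω_r−ω_c),  ω_s=0, ω_c=1
Stage 2: ω_r = 1 − (37/81)(0−1) = 118/81
  ⇒ ω_r²/ω_c² = 118/81
Coupling ω_c² = ω_c¹ ⇒ overall = 4/5 × 118/81 = 472/405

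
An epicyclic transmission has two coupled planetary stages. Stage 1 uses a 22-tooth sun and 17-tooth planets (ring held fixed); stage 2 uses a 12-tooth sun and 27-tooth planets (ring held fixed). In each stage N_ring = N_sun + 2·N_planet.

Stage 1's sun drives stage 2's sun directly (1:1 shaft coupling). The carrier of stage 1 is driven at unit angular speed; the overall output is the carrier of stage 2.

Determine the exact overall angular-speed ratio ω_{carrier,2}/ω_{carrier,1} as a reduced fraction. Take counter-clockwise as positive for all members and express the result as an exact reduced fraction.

6/11

Stage 1: N_ring = 22 + 2·17 = 56
Stage 1: 22(ω_s−ω_c) = −56(ω_r−ω_c),  ω_r=0, ω_c=1
Stage 1: ω_s = 1 − (56/22)(0−1) = 39/11
  ⇒ ω_s¹/ω_c¹ = 39/11
Stage 2: N_ring = 12 + 2·27 = 66
Stage 2: 12(ω_s−ω_c) = −66(ω_r−ω_c),  ω_r=0, ω_s=1
Stage 2: 12(1−ω_c) = −66(0−ω_c)  ⇒  78ω_c = 12  ⇒  ω_c = 2/13
  ⇒ ω_c²/ω_s² = 2/13
Coupling ω_s² = ω_s¹ ⇒ overall = 39/11 × 2/13 = 6/11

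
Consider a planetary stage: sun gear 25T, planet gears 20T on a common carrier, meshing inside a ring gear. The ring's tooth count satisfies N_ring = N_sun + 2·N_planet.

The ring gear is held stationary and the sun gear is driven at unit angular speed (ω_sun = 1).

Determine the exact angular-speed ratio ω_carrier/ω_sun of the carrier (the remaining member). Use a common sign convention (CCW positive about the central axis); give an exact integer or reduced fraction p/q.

N_ring = 25 + 2·20 = 65
25(ω_s−ω_c) = −65(ω_r−ω_c),  ω_r=0, ω_s=1
25(1−ω_c) = −65(0−ω_c)  ⇒  90ω_c = 25  ⇒  ω_c = 5/18
ω_c/ω_s = 5/18

5/18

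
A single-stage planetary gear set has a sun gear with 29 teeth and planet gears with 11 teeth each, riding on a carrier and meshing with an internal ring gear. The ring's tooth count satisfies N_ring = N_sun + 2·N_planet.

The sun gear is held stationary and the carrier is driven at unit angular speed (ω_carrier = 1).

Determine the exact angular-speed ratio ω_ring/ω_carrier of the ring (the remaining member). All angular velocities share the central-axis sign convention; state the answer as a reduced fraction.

80/51

N_ring = 29 + 2·11 = 51
29(ω_s−ω_c) = −51(ω_r−ω_c),  ω_s=0, ω_c=1
ω_r = 1 − (29/51)(0−1) = 80/51
ω_r/ω_c = 80/51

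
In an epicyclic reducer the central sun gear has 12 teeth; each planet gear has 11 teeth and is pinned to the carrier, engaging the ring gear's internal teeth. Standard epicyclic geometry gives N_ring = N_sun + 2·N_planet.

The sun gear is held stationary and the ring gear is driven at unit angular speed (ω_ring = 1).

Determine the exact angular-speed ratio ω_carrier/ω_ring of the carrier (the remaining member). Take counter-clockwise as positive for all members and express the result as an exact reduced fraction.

17/23

N_ring = 12 + 2·11 = 34
12(ω_s−ω_c) = −34(ω_r−ω_c),  ω_s=0, ω_r=1
12(0−ω_c) = −34(1−ω_c)  ⇒  46ω_c = 34  ⇒  ω_c = 17/23
ω_c/ω_r = 17/23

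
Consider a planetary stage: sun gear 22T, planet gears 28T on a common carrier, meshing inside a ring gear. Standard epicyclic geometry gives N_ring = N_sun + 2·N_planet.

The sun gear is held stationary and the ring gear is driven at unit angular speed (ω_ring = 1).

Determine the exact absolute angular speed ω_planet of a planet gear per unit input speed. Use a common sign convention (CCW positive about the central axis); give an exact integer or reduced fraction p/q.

39/28

N_ring = 22 + 2·28 = 78
22(ω_s−ω_c) = −78(ω_r−ω_c),  ω_s=0, ω_r=1
22(0−ω_c) = −78(1−ω_c)  ⇒  100ω_c = 78  ⇒  ω_c = 39/50
sun–planet: 22·(0−39/50) = −28·(ω_p−ω_c)  ⇒  ω_p−ω_c = −(22/28)·(-39/50) = 429/700
ω_p = 39/50 + 429/700 = 39/28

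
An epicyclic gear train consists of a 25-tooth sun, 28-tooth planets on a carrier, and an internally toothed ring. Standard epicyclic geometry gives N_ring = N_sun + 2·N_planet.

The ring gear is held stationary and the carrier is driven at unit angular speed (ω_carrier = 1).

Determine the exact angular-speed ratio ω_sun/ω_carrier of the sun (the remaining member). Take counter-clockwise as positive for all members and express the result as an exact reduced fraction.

N_ring = 25 + 2·28 = 81
25(ω_s−ω_c) = −81(ω_r−ω_c),  ω_r=0, ω_c=1
ω_s = 1 − (81/25)(0−1) = 106/25
ω_s/ω_c = 106/25

106/25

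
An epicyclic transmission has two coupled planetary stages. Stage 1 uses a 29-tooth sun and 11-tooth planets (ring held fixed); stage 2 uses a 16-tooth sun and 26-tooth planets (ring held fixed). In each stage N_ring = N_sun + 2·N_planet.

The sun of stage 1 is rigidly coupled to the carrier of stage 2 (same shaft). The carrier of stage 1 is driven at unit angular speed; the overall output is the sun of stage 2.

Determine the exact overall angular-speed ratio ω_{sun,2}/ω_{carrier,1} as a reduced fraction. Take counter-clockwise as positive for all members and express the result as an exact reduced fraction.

Stage 1: N_ring = 29 + 2·11 = 51
Stage 1: 29(ω_s−ω_c) = −51(ω_r−ω_c),  ω_r=0, ω_c=1
Stage 1: ω_s = 1 − (51/29)(0−1) = 80/29
  ⇒ ω_s¹/ω_c¹ = 80/29
Stage 2: N_ring = 16 + 2·26 = 68
Stage 2: 16(ω_s−ω_c) = −68(ω_r−ω_c),  ω_r=0, ω_c=1
Stage 2: ω_s = 1 − (68/16)(0−1) = 21/4
  ⇒ ω_s²/ω_c² = 21/4
Coupling ω_c² = ω_s¹ ⇒ overall = 80/29 × 21/4 = 420/29

420/29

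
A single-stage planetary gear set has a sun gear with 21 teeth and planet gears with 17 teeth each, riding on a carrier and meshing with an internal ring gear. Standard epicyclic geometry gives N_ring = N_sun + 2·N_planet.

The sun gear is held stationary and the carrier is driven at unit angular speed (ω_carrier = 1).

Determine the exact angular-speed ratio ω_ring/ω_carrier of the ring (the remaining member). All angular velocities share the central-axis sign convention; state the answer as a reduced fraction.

N_ring = 21 + 2·17 = 55
21(ω_s−ω_c) = −55(ω_r−ω_c),  ω_s=0, ω_c=1
ω_r = 1 − (21/55)(0−1) = 76/55
ω_r/ω_c = 76/55

76/55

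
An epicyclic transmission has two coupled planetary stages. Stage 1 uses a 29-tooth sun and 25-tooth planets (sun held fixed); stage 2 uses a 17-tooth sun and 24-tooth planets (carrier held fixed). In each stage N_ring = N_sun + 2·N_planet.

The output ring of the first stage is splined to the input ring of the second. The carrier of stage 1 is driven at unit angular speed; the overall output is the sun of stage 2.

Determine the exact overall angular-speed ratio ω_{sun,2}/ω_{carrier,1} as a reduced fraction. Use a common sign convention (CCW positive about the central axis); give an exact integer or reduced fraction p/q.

Stage 1: N_ring = 29 + 2·25 = 79
Stage 1: 29(ω_s−ω_c) = −79(ω_r−ω_c),  ω_s=0, ω_c=1
Stage 1: ω_r = 1 − (29/79)(0−1) = 108/79
  ⇒ ω_r¹/ω_c¹ = 108/79
Stage 2: N_ring = 17 + 2·24 = 65
Stage 2: 17(ω_s−ω_c) = −65(ω_r−ω_c),  ω_c=0, ω_r=1
Stage 2: ω_s = 0 − (65/17)(1−0) = -65/17
  ⇒ ω_s²/ω_r² = -65/17
Coupling ω_r² = ω_r¹ ⇒ overall = 108/79 × -65/17 = -7020/1343

-7020/1343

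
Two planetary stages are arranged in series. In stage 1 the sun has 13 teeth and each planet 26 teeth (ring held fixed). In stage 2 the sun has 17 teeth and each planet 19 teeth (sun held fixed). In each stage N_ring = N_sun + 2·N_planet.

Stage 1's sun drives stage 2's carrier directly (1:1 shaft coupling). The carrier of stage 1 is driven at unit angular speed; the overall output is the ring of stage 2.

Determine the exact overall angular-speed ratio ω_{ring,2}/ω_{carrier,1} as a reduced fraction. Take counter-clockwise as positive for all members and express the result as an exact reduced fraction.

432/55

Stage 1: N_ring = 13 + 2·26 = 65
Stage 1: 13(ω_s−ω_c) = −65(ω_r−ω_c),  ω_r=0, ω_c=1
Stage 1: ω_s = 1 − (65/13)(0−1) = 6
  ⇒ ω_s¹/ω_c¹ = 6
Stage 2: N_ring = 17 + 2·19 = 55
Stage 2: 17(ω_s−ω_c) = −55(ω_r−ω_c),  ω_s=0, ω_c=1
Stage 2: ω_r = 1 − (17/55)(0−1) = 72/55
  ⇒ ω_r²/ω_c² = 72/55
Coupling ω_c² = ω_s¹ ⇒ overall = 6 × 72/55 = 432/55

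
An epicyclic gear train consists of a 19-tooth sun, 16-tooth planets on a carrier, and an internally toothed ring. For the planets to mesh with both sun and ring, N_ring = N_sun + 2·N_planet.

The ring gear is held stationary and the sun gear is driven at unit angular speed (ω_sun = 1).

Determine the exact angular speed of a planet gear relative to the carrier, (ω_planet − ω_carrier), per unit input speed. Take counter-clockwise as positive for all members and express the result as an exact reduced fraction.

-969/1120

N_ring = 19 + 2·16 = 51
19(ω_s−ω_c) = −51(ω_r−ω_c),  ω_r=0, ω_s=1
19(1−ω_c) = −51(0−ω_c)  ⇒  70ω_c = 19  ⇒  ω_c = 19/70
sun–planet: 19·(1−19/70) = −16·(ω_p−ω_c)  ⇒  ω_p−ω_c = −(19/16)·(51/70) = -969/1120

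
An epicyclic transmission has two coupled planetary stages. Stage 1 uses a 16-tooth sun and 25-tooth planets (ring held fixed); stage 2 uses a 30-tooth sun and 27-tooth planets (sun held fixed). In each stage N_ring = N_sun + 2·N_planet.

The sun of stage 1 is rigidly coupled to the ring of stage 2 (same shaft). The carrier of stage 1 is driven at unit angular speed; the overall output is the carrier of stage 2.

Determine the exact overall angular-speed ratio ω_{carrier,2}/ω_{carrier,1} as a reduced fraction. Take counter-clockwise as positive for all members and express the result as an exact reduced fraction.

287/76

Stage 1: N_ring = 16 + 2·25 = 66
Stage 1: 16(ω_s−ω_c) = −66(ω_r−ω_c),  ω_r=0, ω_c=1
Stage 1: ω_s = 1 − (66/16)(0−1) = 41/8
  ⇒ ω_s¹/ω_c¹ = 41/8
Stage 2: N_ring = 30 + 2·27 = 84
Stage 2: 30(ω_s−ω_c) = −84(ω_r−ω_c),  ω_s=0, ω_r=1
Stage 2: 30(0−ω_c) = −84(1−ω_c)  ⇒  114ω_c = 84  ⇒  ω_c = 14/19
  ⇒ ω_c²/ω_r² = 14/19
Coupling ω_r² = ω_s¹ ⇒ overall = 41/8 × 14/19 = 287/76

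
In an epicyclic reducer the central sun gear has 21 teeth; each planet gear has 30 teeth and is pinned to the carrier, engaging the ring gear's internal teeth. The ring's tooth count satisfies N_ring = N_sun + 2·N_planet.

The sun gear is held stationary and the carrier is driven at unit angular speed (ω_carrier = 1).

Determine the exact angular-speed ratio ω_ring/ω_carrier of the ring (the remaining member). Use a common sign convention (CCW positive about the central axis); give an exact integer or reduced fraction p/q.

N_ring = 21 + 2·30 = 81
21(ω_s−ω_c) = −81(ω_r−ω_c),  ω_s=0, ω_c=1
ω_r = 1 − (21/81)(0−1) = 34/27
ω_r/ω_c = 34/27

34/27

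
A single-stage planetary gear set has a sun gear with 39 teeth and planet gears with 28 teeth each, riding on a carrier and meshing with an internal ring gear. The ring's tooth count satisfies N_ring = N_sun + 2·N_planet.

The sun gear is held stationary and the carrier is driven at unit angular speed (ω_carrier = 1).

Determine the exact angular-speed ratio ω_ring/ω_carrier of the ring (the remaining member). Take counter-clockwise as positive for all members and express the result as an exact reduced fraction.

N_ring = 39 + 2·28 = 95
39(ω_s−ω_c) = −95(ω_r−ω_c),  ω_s=0, ω_c=1
ω_r = 1 − (39/95)(0−1) = 134/95
ω_r/ω_c = 134/95

134/95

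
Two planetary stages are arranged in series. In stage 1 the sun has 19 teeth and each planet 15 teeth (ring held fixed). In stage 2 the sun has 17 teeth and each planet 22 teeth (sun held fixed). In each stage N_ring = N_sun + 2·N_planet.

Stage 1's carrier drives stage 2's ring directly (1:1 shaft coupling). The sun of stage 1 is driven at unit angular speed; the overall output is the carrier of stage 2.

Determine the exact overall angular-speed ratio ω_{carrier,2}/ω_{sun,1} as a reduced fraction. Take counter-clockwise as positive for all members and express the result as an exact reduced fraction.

1159/5304

Stage 1: N_ring = 19 + 2·15 = 49
Stage 1: 19(ω_s−ω_c) = −49(ω_r−ω_c),  ω_r=0, ω_s=1
Stage 1: 19(1−ω_c) = −49(0−ω_c)  ⇒  68ω_c = 19  ⇒  ω_c = 19/68
  ⇒ ω_c¹/ω_s¹ = 19/68
Stage 2: N_ring = 17 + 2·22 = 61
Stage 2: 17(ω_s−ω_c) = −61(ω_r−ω_c),  ω_s=0, ω_r=1
Stage 2: 17(0−ω_c) = −61(1−ω_c)  ⇒  78ω_c = 61  ⇒  ω_c = 61/78
  ⇒ ω_c²/ω_r² = 61/78
Coupling ω_r² = ω_c¹ ⇒ overall = 19/68 × 61/78 = 1159/5304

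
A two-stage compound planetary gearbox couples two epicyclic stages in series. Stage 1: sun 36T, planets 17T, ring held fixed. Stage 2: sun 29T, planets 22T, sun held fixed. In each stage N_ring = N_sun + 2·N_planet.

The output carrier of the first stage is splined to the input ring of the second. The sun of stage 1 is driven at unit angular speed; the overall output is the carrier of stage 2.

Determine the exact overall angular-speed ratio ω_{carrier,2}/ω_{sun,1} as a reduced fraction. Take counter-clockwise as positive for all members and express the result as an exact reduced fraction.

Stage 1: N_ring = 36 + 2·17 = 70
Stage 1: 36(ω_s−ω_c) = −70(ω_r−ω_c),  ω_r=0, ω_s=1
Stage 1: 36(1−ω_c) = −70(0−ω_c)  ⇒  106ω_c = 36  ⇒  ω_c = 18/53
  ⇒ ω_c¹/ω_s¹ = 18/53
Stage 2: N_ring = 29 + 2·22 = 73
Stage 2: 29(ω_s−ω_c) = −73(ω_r−ω_c),  ω_s=0, ω_r=1
Stage 2: 29(0−ω_c) = −73(1−ω_c)  ⇒  102ω_c = 73  ⇒  ω_c = 73/102
  ⇒ ω_c²/ω_r² = 73/102
Coupling ω_r² = ω_c¹ ⇒ overall = 18/53 × 73/102 = 219/901

219/901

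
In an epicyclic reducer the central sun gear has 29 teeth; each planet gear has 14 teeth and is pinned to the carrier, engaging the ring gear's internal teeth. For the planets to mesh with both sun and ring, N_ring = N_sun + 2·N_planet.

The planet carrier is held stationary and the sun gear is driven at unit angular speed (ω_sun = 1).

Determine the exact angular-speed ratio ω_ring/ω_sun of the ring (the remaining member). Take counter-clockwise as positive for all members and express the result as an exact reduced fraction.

-29/57

N_ring = 29 + 2·14 = 57
29(ω_s−ω_c) = −57(ω_r−ω_c),  ω_c=0, ω_s=1
ω_r = 0 − (29/57)(1−0) = -29/57
ω_r/ω_s = -29/57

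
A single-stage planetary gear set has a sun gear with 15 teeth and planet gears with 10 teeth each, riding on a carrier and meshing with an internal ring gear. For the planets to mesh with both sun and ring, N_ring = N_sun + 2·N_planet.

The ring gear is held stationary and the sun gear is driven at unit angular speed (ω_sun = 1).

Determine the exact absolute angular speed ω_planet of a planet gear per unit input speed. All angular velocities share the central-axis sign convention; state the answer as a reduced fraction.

-3/4

N_ring = 15 + 2·10 = 35
15(ω_s−ω_c) = −35(ω_r−ω_c),  ω_r=0, ω_s=1
15(1−ω_c) = −35(0−ω_c)  ⇒  50ω_c = 15  ⇒  ω_c = 3/10
sun–planet: 15·(1−3/10) = −10·(ω_p−ω_c)  ⇒  ω_p−ω_c = −(15/10)·(7/10) = -21/20
ω_p = 3/10 − 21/20 = -3/4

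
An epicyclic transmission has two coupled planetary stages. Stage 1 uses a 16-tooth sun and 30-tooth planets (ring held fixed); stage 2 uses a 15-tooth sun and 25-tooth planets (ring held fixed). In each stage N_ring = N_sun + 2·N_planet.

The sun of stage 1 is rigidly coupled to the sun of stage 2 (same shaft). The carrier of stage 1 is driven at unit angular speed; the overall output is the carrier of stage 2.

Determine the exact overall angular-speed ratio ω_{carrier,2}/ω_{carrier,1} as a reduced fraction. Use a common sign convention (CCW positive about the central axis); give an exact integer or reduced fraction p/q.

Stage 1: N_ring = 16 + 2·30 = 76
Stage 1: 16(ω_s−ω_c) = −76(ω_r−ω_c),  ω_r=0, ω_c=1
Stage 1: ω_s = 1 − (76/16)(0−1) = 23/4
  ⇒ ω_s¹/ω_c¹ = 23/4
Stage 2: N_ring = 15 + 2·25 = 65
Stage 2: 15(ω_s−ω_c) = −65(ω_r−ω_c),  ω_r=0, ω_s=1
Stage 2: 15(1−ω_c) = −65(0−ω_c)  ⇒  80ω_c = 15  ⇒  ω_c = 3/16
  ⇒ ω_c²/ω_s² = 3/16
Coupling ω_s² = ω_s¹ ⇒ overall = 23/4 × 3/16 = 69/64

69/64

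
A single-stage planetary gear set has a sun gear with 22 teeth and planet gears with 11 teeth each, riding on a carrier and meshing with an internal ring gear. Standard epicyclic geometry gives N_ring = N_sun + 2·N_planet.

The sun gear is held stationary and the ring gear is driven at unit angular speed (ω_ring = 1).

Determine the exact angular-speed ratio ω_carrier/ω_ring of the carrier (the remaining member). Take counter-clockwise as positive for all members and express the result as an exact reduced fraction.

2/3

N_ring = 22 + 2·11 = 44
22(ω_s−ω_c) = −44(ω_r−ω_c),  ω_s=0, ω_r=1
22(0−ω_c) = −44(1−ω_c)  ⇒  66ω_c = 44  ⇒  ω_c = 2/3
ω_c/ω_r = 2/3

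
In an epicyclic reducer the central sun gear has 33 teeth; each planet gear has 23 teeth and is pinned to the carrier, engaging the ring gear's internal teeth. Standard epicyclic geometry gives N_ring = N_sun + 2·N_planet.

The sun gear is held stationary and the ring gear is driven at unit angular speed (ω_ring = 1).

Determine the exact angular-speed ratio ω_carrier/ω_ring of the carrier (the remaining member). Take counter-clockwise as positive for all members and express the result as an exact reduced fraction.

N_ring = 33 + 2·23 = 79
33(ω_s−ω_c) = −79(ω_r−ω_c),  ω_s=0, ω_r=1
33(0−ω_c) = −79(1−ω_c)  ⇒  112ω_c = 79  ⇒  ω_c = 79/112
ω_c/ω_r = 79/112

79/112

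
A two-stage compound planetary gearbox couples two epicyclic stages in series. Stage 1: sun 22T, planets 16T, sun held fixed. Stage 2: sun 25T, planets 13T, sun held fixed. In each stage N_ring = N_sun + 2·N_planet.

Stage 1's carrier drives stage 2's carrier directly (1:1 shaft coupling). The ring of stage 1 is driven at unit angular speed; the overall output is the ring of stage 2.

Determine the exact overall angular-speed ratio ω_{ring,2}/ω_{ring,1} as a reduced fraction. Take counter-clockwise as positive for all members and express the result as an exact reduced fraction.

18/17

Stage 1: N_ring = 22 + 2·16 = 54
Stage 1: 22(ω_s−ω_c) = −54(ω_r−ω_c),  ω_s=0, ω_r=1
Stage 1: 22(0−ω_c) = −54(1−ω_c)  ⇒  76ω_c = 54  ⇒  ω_c = 27/38
  ⇒ ω_c¹/ω_r¹ = 27/38
Stage 2: N_ring = 25 + 2·13 = 51
Stage 2: 25(ω_s−ω_c) = −51(ω_r−ω_c),  ω_s=0, ω_c=1
Stage 2: ω_r = 1 − (25/51)(0−1) = 76/51
  ⇒ ω_r²/ω_c² = 76/51
Coupling ω_c² = ω_c¹ ⇒ overall = 27/38 × 76/51 = 18/17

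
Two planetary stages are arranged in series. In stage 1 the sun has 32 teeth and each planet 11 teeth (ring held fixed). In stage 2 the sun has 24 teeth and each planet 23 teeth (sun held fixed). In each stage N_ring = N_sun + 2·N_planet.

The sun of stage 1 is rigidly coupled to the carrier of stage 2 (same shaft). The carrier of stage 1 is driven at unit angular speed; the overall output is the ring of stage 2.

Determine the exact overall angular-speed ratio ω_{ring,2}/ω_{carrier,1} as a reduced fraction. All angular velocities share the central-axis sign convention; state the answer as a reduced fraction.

2021/560

Stage 1: N_ring = 32 + 2·11 = 54
Stage 1: 32(ω_s−ω_c) = −54(ω_r−ω_c),  ω_r=0, ω_c=1
Stage 1: ω_s = 1 − (54/32)(0−1) = 43/16
  ⇒ ω_s¹/ω_c¹ = 43/16
Stage 2: N_ring = 24 + 2·23 = 70
Stage 2: 24(ω_s−ω_c) = −70(ω_r−ω_c),  ω_s=0, ω_c=1
Stage 2: ω_r = 1 − (24/70)(0−1) = 47/35
  ⇒ ω_r²/ω_c² = 47/35
Coupling ω_c² = ω_s¹ ⇒ overall = 43/16 × 47/35 = 2021/560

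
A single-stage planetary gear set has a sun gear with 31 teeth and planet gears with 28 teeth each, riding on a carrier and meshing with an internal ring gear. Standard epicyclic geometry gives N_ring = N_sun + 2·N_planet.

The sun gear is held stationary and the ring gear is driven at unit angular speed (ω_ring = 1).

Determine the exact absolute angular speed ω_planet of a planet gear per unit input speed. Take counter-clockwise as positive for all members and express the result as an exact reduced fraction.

N_ring = 31 + 2·28 = 87
31(ω_s−ω_c) = −87(ω_r−ω_c),  ω_s=0, ω_r=1
31(0−ω_c) = −87(1−ω_c)  ⇒  118ω_c = 87  ⇒  ω_c = 87/118
sun–planet: 31·(0−87/118) = −28·(ω_p−ω_c)  ⇒  ω_p−ω_c = −(31/28)·(-87/118) = 2697/3304
ω_p = 87/118 + 2697/3304 = 87/56

87/56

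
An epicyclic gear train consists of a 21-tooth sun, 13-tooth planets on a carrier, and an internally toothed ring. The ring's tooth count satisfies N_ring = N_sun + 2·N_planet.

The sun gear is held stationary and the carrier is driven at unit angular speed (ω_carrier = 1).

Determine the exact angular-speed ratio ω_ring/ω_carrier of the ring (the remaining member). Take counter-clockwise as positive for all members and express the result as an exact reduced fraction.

68/47

N_ring = 21 + 2·13 = 47
21(ω_s−ω_c) = −47(ω_r−ω_c),  ω_s=0, ω_c=1
ω_r = 1 − (21/47)(0−1) = 68/47
ω_r/ω_c = 68/47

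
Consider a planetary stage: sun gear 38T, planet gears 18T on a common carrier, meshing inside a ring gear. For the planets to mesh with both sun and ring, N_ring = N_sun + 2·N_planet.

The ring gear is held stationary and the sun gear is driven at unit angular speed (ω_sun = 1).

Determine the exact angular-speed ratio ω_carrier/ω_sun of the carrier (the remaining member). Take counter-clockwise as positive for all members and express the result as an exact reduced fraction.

N_ring = 38 + 2·18 = 74
38(ω_s−ω_c) = −74(ω_r−ω_c),  ω_r=0, ω_s=1
38(1−ω_c) = −74(0−ω_c)  ⇒  112ω_c = 38  ⇒  ω_c = 19/56
ω_c/ω_s = 19/56

19/56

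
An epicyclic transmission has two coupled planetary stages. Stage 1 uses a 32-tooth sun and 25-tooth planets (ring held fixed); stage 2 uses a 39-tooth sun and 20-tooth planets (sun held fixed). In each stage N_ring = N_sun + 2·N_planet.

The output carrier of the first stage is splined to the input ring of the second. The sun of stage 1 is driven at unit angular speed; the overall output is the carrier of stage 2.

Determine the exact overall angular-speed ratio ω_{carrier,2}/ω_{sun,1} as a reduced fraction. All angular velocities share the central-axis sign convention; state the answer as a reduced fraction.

Stage 1: N_ring = 32 + 2·25 = 82
Stage 1: 32(ω_s−ω_c) = −82(ω_r−ω_c),  ω_r=0, ω_s=1
Stage 1: 32(1−ω_c) = −82(0−ω_c)  ⇒  114ω_c = 32  ⇒  ω_c = 16/57
  ⇒ ω_c¹/ω_s¹ = 16/57
Stage 2: N_ring = 39 + 2·20 = 79
Stage 2: 39(ω_s−ω_c) = −79(ω_r−ω_c),  ω_s=0, ω_r=1
Stage 2: 39(0−ω_c) = −79(1−ω_c)  ⇒  118ω_c = 79  ⇒  ω_c = 79/118
  ⇒ ω_c²/ω_r² = 79/118
Coupling ω_r² = ω_c¹ ⇒ overall = 16/57 × 79/118 = 632/3363

632/3363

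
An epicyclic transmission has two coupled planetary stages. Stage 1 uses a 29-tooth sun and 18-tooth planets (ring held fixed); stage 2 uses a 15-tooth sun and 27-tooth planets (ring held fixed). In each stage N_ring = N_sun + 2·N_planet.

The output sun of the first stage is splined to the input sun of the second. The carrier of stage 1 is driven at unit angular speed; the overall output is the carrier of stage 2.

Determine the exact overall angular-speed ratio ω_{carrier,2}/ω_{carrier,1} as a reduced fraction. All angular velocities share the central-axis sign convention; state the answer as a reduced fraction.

Stage 1: N_ring = 29 + 2·18 = 65
Stage 1: 29(ω_s−ω_c) = −65(ω_r−ω_c),  ω_r=0, ω_c=1
Stage 1: ω_s = 1 − (65/29)(0−1) = 94/29
  ⇒ ω_s¹/ω_c¹ = 94/29
Stage 2: N_ring = 15 + 2·27 = 69
Stage 2: 15(ω_s−ω_c) = −69(ω_r−ω_c),  ω_r=0, ω_s=1
Stage 2: 15(1−ω_c) = −69(0−ω_c)  ⇒  84ω_c = 15  ⇒  ω_c = 5/28
  ⇒ ω_c²/ω_s² = 5/28
Coupling ω_s² = ω_s¹ ⇒ overall = 94/29 × 5/28 = 235/406

235/406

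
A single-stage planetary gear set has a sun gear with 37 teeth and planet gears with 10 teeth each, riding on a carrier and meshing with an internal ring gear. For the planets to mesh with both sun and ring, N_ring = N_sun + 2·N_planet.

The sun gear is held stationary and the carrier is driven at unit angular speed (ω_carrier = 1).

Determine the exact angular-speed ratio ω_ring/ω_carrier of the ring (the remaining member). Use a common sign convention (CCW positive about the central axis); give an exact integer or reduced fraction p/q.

94/57

N_ring = 37 + 2·10 = 57
37(ω_s−ω_c) = −57(ω_r−ω_c),  ω_s=0, ω_c=1
ω_r = 1 − (37/57)(0−1) = 94/57
ω_r/ω_c = 94/57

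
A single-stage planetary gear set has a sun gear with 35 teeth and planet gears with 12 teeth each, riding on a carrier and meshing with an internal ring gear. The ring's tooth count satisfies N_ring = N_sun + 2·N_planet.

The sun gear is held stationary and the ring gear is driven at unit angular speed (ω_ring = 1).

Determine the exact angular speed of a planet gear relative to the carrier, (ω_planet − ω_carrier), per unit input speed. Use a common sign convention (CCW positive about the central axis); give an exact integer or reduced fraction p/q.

2065/1128

N_ring = 35 + 2·12 = 59
35(ω_s−ω_c) = −59(ω_r−ω_c),  ω_s=0, ω_r=1
35(0−ω_c) = −59(1−ω_c)  ⇒  94ω_c = 59  ⇒  ω_c = 59/94
sun–planet: 35·(0−59/94) = −12·(ω_p−ω_c)  ⇒  ω_p−ω_c = −(35/12)·(-59/94) = 2065/1128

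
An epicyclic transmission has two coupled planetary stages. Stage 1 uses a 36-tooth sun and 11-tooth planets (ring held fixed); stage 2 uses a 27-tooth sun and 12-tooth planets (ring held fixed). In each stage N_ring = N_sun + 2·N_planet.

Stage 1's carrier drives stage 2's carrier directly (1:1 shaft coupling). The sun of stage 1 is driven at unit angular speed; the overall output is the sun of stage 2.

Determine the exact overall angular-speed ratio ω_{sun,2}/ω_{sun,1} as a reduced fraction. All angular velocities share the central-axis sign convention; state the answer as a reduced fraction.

Stage 1: N_ring = 36 + 2·11 = 58
Stage 1: 36(ω_s−ω_c) = −58(ω_r−ω_c),  ω_r=0, ω_s=1
Stage 1: 36(1−ω_c) = −58(0−ω_c)  ⇒  94ω_c = 36  ⇒  ω_c = 18/47
  ⇒ ω_c¹/ω_s¹ = 18/47
Stage 2: N_ring = 27 + 2·12 = 51
Stage 2: 27(ω_s−ω_c) = −51(ω_r−ω_c),  ω_r=0, ω_c=1
Stage 2: ω_s = 1 − (51/27)(0−1) = 26/9
  ⇒ ω_s²/ω_c² = 26/9
Coupling ω_c² = ω_c¹ ⇒ overall = 18/47 × 26/9 = 52/47

52/47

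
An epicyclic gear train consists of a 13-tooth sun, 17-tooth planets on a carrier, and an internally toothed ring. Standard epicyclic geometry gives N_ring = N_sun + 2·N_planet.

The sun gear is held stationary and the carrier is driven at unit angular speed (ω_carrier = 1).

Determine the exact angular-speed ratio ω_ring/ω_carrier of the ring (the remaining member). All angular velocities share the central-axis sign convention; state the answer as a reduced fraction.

60/47

N_ring = 13 + 2·17 = 47
13(ω_s−ω_c) = −47(ω_r−ω_c),  ω_s=0, ω_c=1
ω_r = 1 − (13/47)(0−1) = 60/47
ω_r/ω_c = 60/47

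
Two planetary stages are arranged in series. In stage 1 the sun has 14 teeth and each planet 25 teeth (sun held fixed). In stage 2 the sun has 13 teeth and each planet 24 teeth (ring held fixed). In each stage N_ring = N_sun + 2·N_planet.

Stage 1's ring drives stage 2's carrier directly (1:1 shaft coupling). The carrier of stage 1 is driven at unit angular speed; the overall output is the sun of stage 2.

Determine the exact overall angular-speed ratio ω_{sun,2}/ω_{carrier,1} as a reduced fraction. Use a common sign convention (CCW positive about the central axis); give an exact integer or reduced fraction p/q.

111/16

Stage 1: N_ring = 14 + 2·25 = 64
Stage 1: 14(ω_s−ω_c) = −64(ω_r−ω_c),  ω_s=0, ω_c=1
Stage 1: ω_r = 1 − (14/64)(0−1) = 39/32
  ⇒ ω_r¹/ω_c¹ = 39/32
Stage 2: N_ring = 13 + 2·24 = 61
Stage 2: 13(ω_s−ω_c) = −61(ω_r−ω_c),  ω_r=0, ω_c=1
Stage 2: ω_s = 1 − (61/13)(0−1) = 74/13
  ⇒ ω_s²/ω_c² = 74/13
Coupling ω_c² = ω_r¹ ⇒ overall = 39/32 × 74/13 = 111/16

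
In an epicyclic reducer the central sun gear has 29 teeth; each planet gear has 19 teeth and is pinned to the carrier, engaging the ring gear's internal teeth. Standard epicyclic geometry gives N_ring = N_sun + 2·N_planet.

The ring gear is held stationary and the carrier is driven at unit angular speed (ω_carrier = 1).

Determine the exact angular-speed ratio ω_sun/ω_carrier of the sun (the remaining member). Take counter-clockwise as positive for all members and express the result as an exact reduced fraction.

N_ring = 29 + 2·19 = 67
29(ω_s−ω_c) = −67(ω_r−ω_c),  ω_r=0, ω_c=1
ω_s = 1 − (67/29)(0−1) = 96/29
ω_s/ω_c = 96/29

96/29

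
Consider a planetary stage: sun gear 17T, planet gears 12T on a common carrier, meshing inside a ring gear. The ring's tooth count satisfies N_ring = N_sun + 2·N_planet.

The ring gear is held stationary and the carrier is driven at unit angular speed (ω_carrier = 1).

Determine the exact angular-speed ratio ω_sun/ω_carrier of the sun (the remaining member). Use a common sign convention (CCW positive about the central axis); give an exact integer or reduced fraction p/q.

N_ring = 17 + 2·12 = 41
17(ω_s−ω_c) = −41(ω_r−ω_c),  ω_r=0, ω_c=1
ω_s = 1 − (41/17)(0−1) = 58/17
ω_s/ω_c = 58/17

58/17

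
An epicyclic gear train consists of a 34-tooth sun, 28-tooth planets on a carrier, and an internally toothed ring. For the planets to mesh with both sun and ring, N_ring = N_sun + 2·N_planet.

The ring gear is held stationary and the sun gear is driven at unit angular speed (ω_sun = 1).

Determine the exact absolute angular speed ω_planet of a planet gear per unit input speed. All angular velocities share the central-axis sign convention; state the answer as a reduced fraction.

N_ring = 34 + 2·28 = 90
34(ω_s−ω_c) = −90(ω_r−ω_c),  ω_r=0, ω_s=1
34(1−ω_c) = −90(0−ω_c)  ⇒  124ω_c = 34  ⇒  ω_c = 17/62
sun–planet: 34·(1−17/62) = −28·(ω_p−ω_c)  ⇒  ω_p−ω_c = −(34/28)·(45/62) = -765/868
ω_p = 17/62 − 765/868 = -17/28

-17/28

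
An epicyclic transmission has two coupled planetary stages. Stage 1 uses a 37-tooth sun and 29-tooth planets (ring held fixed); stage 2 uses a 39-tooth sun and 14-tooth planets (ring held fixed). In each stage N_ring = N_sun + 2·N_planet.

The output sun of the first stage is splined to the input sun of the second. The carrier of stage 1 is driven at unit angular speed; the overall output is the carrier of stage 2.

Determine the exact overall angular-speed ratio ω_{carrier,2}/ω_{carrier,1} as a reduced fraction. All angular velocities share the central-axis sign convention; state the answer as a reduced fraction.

Stage 1: N_ring = 37 + 2·29 = 95
Stage 1: 37(ω_s−ω_c) = −95(ω_r−ω_c),  ω_r=0, ω_c=1
Stage 1: ω_s = 1 − (95/37)(0−1) = 132/37
  ⇒ ω_s¹/ω_c¹ = 132/37
Stage 2: N_ring = 39 + 2·14 = 67
Stage 2: 39(ω_s−ω_c) = −67(ω_r−ω_c),  ω_r=0, ω_s=1
Stage 2: 39(1−ω_c) = −67(0−ω_c)  ⇒  106ω_c = 39  ⇒  ω_c = 39/106
  ⇒ ω_c²/ω_s² = 39/106
Coupling ω_s² = ω_s¹ ⇒ overall = 132/37 × 39/106 = 2574/1961

2574/1961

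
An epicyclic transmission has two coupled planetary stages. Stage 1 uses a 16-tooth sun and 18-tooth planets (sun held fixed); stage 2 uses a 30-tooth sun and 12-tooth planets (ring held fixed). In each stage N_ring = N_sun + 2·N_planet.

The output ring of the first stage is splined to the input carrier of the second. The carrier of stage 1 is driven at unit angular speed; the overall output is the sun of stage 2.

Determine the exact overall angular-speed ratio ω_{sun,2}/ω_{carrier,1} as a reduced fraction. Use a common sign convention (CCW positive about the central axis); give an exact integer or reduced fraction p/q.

238/65

Stage 1: N_ring = 16 + 2·18 = 52
Stage 1: 16(ω_s−ω_c) = −52(ω_r−ω_c),  ω_s=0, ω_c=1
Stage 1: ω_r = 1 − (16/52)(0−1) = 17/13
  ⇒ ω_r¹/ω_c¹ = 17/13
Stage 2: N_ring = 30 + 2·12 = 54
Stage 2: 30(ω_s−ω_c) = −54(ω_r−ω_c),  ω_r=0, ω_c=1
Stage 2: ω_s = 1 − (54/30)(0−1) = 14/5
  ⇒ ω_s²/ω_c² = 14/5
Coupling ω_c² = ω_r¹ ⇒ overall = 17/13 × 14/5 = 238/65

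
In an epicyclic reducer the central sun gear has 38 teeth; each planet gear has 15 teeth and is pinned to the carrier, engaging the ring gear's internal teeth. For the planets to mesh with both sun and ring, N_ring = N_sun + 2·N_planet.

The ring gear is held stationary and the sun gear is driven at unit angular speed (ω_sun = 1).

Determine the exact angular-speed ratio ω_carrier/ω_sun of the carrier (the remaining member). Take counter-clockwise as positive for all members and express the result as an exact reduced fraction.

N_ring = 38 + 2·15 = 68
38(ω_s−ω_c) = −68(ω_r−ω_c),  ω_r=0, ω_s=1
38(1−ω_c) = −68(0−ω_c)  ⇒  106ω_c = 38  ⇒  ω_c = 19/53
ω_c/ω_s = 19/53

19/53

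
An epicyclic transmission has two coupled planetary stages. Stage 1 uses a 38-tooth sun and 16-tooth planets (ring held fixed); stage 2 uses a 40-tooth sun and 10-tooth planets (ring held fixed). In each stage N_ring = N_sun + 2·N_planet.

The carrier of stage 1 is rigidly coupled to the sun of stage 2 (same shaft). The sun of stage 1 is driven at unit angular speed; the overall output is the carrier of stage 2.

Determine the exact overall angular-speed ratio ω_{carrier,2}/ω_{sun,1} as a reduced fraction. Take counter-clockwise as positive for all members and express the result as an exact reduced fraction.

19/135

Stage 1: N_ring = 38 + 2·16 = 70
Stage 1: 38(ω_s−ω_c) = −70(ω_r−ω_c),  ω_r=0, ω_s=1
Stage 1: 38(1−ω_c) = −70(0−ω_c)  ⇒  108ω_c = 38  ⇒  ω_c = 19/54
  ⇒ ω_c¹/ω_s¹ = 19/54
Stage 2: N_ring = 40 + 2·10 = 60
Stage 2: 40(ω_s−ω_c) = −60(ω_r−ω_c),  ω_r=0, ω_s=1
Stage 2: 40(1−ω_c) = −60(0−ω_c)  ⇒  100ω_c = 40  ⇒  ω_c = 2/5
  ⇒ ω_c²/ω_s² = 2/5
Coupling ω_s² = ω_c¹ ⇒ overall = 19/54 × 2/5 = 19/135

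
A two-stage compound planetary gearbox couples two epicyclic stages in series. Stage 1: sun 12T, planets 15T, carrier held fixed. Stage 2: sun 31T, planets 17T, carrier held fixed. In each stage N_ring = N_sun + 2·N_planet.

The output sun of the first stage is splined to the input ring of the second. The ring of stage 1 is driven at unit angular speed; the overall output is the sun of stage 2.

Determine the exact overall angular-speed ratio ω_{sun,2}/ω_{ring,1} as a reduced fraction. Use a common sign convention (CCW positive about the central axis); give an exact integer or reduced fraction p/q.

Stage 1: N_ring = 12 + 2·15 = 42
Stage 1: 12(ω_s−ω_c) = −42(ω_r−ω_c),  ω_c=0, ω_r=1
Stage 1: ω_s = 0 − (42/12)(1−0) = -7/2
  ⇒ ω_s¹/ω_r¹ = -7/2
Stage 2: N_ring = 31 + 2·17 = 65
Stage 2: 31(ω_s−ω_c) = −65(ω_r−ω_c),  ω_c=0, ω_r=1
Stage 2: ω_s = 0 − (65/31)(1−0) = -65/31
  ⇒ ω_s²/ω_r² = -65/31
Coupling ω_r² = ω_s¹ ⇒ overall = -7/2 × -65/31 = 455/62

455/62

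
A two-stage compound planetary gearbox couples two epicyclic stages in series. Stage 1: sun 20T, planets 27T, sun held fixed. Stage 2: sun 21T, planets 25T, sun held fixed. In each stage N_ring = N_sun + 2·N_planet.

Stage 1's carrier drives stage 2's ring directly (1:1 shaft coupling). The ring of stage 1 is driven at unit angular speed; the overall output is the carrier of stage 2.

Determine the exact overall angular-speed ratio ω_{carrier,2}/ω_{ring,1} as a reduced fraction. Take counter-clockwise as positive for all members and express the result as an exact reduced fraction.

Stage 1: N_ring = 20 + 2·27 = 74
Stage 1: 20(ω_s−ω_c) = −74(ω_r−ω_c),  ω_s=0, ω_r=1
Stage 1: 20(0−ω_c) = −74(1−ω_c)  ⇒  94ω_c = 74  ⇒  ω_c = 37/47
  ⇒ ω_c¹/ω_r¹ = 37/47
Stage 2: N_ring = 21 + 2·25 = 71
Stage 2: 21(ω_s−ω_c) = −71(ω_r−ω_c),  ω_s=0, ω_r=1
Stage 2: 21(0−ω_c) = −71(1−ω_c)  ⇒  92ω_c = 71  ⇒  ω_c = 71/92
  ⇒ ω_c²/ω_r² = 71/92
Coupling ω_r² = ω_c¹ ⇒ overall = 37/47 × 71/92 = 2627/4324

2627/4324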